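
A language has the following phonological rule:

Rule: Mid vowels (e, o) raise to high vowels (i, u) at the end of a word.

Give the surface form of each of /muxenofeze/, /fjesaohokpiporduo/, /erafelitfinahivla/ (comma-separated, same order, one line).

muxenofezi, fjesaohokpiporduu, erafelitfinahivla

/muxenofeze/: /e/ is a mid vowel in word-final position, so it raises to [i]. → [muxenofezi].
/fjesaohokpiporduo/: /o/ is a mid vowel in word-final position, so it raises to [u]. → [fjesaohokpiporduu].
/erafelitfinahivla/: the rule's environment is not met; surfaces unchanged as [erafelitfinahivla].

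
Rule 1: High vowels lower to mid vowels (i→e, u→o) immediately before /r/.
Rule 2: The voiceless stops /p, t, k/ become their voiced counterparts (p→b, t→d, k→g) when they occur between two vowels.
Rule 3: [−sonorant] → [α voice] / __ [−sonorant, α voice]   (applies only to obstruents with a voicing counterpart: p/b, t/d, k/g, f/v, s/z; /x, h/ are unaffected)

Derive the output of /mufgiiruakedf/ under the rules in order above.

Rule 1 (pre-rhotic lowering): /i/ is a high vowel immediately before /r/, so it lowers to [e]. /mufgiiruakedf/ → mufgieruakedf.
Rule 2 (intervocalic voicing): /k/ is a voiceless stop between vowels /a/ and /e/, so it voices to [g]. /mufgieruakedf/ → mufgieruagedf.
Rule 3 (regressive voicing assimilation): /f/ precedes the voiced obstruent /g/, so it voices to [v] by assimilation. /d/ precedes the voiceless obstruent /f/, so it devoices to [t] by assimilation. /mufgieruagedf/ → muvgieruagetf.

muvgieruagetf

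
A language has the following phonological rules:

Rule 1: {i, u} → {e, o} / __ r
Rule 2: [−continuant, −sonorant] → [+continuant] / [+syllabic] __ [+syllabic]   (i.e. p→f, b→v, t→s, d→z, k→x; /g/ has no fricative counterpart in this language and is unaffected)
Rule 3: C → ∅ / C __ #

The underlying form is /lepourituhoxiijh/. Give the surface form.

lefoorisuhoxiij

Rule 1 (pre-rhotic lowering): /u/ is a high vowel immediately before /r/, so it lowers to [o]. /lepourituhoxiijh/ → lepoorituhoxiijh.
Rule 2 (intervocalic spirantization): /p/ is a stop between vowels /e/ and /o/, so it spirantizes to the fricative [f]. /t/ is a stop between vowels /i/ and /u/, so it spirantizes to the fricative [s]. /lepoorituhoxiijh/ → lefoorisuhoxiijh.
Rule 3 (final cluster simplification): /h/ is the second consonant of a word-final cluster /jh/, so it deletes. /lefoorisuhoxiijh/ → lefoorisuhoxiij.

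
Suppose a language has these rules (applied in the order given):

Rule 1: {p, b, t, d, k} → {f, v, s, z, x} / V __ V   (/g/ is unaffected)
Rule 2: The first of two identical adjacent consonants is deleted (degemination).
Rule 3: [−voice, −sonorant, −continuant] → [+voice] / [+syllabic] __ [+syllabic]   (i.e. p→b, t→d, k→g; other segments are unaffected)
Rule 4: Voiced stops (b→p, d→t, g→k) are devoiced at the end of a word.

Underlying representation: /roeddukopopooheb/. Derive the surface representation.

Rule 1 (intervocalic spirantization): /k/ is a stop between vowels /u/ and /o/, so it spirantizes to the fricative [x]. /p/ is a stop between vowels /o/ and /o/, so it spirantizes to the fricative [f]. /p/ is a stop between vowels /o/ and /o/, so it spirantizes to the fricative [f]. /roeddukopopooheb/ → roedduxofofooheb.
Rule 2 (degemination): /dd/ is a geminate; the first /d/ deletes. /roedduxofofooheb/ → roeduxofofooheb.
Rule 3 (intervocalic voicing): no segment meets the environment; /roeduxofofooheb/ is unchanged.
Rule 4 (final devoicing): /b/ is a voiced stop in word-final position, so it devoices to [p]. /roeduxofofooheb/ → roeduxofofoohep.

roeduxofofoohep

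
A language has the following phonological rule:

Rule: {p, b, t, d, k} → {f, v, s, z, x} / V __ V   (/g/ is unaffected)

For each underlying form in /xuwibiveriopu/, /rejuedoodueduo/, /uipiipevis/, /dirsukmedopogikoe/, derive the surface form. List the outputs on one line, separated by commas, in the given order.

xuwiviveriofu, rejuezoozuezuo, uifiifevis, dirsukmezofogixoe

/xuwibiveriopu/: /b/ is a stop between vowels /i/ and /i/, so it spirantizes to the fricative [v]. /p/ is a stop between vowels /o/ and /u/, so it spirantizes to the fricative [f]. → [xuwiviveriofu].
/rejuedoodueduo/: /d/ is a stop between vowels /e/ and /o/, so it spirantizes to the fricative [z]. /d/ is a stop between vowels /o/ and /u/, so it spirantizes to the fricative [z]. /d/ is a stop between vowels /e/ and /u/, so it spirantizes to the fricative [z]. → [rejuezoozuezuo].
/uipiipevis/: /p/ is a stop between vowels /i/ and /i/, so it spirantizes to the fricative [f]. /p/ is a stop between vowels /i/ and /e/, so it spirantizes to the fricative [f]. → [uifiifevis].
/dirsukmedopogikoe/: /d/ is a stop between vowels /e/ and /o/, so it spirantizes to the fricative [z]. /p/ is a stop between vowels /o/ and /o/, so it spirantizes to the fricative [f]. /k/ is a stop between vowels /i/ and /o/, so it spirantizes to the fricative [x]. → [dirsukmezofogixoe].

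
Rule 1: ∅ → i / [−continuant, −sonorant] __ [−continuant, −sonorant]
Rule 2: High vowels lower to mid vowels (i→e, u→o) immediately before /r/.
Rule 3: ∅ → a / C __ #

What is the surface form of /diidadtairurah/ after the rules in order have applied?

diidaditaeroraha

Rule 1 (stop-cluster i-epenthesis): /d/ and /t/ form a stop–stop cluster, so [i] is inserted between them. /diidadtairurah/ → diidaditairurah.
Rule 2 (pre-rhotic lowering): /i/ is a high vowel immediately before /r/, so it lowers to [e]. /u/ is a high vowel immediately before /r/, so it lowers to [o]. /diidaditairurah/ → diidaditaerorah.
Rule 3 (final a-epenthesis): the form ends in the consonant /h/, so [a] is inserted word-finally. /diidaditaerorah/ → diidaditaeroraha.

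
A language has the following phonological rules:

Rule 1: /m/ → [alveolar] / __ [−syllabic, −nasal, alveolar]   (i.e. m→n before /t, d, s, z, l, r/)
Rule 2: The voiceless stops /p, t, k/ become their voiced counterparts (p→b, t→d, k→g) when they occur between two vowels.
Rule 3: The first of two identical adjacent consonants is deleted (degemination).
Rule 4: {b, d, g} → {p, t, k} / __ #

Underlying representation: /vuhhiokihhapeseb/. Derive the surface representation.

Rule 1 (nasal place assimilation): no segment meets the environment; /vuhhiokihhapeseb/ is unchanged.
Rule 2 (intervocalic voicing): /k/ is a voiceless stop between vowels /o/ and /i/, so it voices to [g]. /p/ is a voiceless stop between vowels /a/ and /e/, so it voices to [b]. /vuhhiokihhapeseb/ → vuhhiogihhabeseb.
Rule 3 (degemination): /hh/ is a geminate; the first /h/ deletes. /hh/ is a geminate; the first /h/ deletes. /vuhhiogihhabeseb/ → vuhiogihabeseb.
Rule 4 (final devoicing): /b/ is a voiced stop in word-final position, so it devoices to [p]. /vuhiogihabeseb/ → vuhiogihabesep.

vuhiogihabesep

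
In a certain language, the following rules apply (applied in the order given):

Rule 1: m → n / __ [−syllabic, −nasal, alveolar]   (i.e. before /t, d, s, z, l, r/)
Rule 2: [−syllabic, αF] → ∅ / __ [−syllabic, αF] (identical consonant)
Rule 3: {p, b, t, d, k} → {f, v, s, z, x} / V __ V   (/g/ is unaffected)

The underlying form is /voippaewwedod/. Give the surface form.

Rule 1 (nasal place assimilation): no segment meets the environment; /voippaewwedod/ is unchanged.
Rule 2 (degemination): /pp/ is a geminate; the first /p/ deletes. /ww/ is a geminate; the first /w/ deletes. /voippaewwedod/ → voipaewedod.
Rule 3 (intervocalic spirantization): /p/ is a stop between vowels /i/ and /a/, so it spirantizes to the fricative [f]. /d/ is a stop between vowels /e/ and /o/, so it spirantizes to the fricative [z]. /voipaewedod/ → voifaewezod.

voifaewezod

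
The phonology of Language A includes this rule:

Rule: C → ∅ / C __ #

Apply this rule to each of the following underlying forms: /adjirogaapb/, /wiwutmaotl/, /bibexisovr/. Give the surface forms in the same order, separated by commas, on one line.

adjirogaap, wiwutmaot, bibexisov

/adjirogaapb/: /b/ is the second consonant of a word-final cluster /pb/, so it deletes. → [adjirogaap].
/wiwutmaotl/: /l/ is the second consonant of a word-final cluster /tl/, so it deletes. → [wiwutmaot].
/bibexisovr/: /r/ is the second consonant of a word-final cluster /vr/, so it deletes. → [bibexisov].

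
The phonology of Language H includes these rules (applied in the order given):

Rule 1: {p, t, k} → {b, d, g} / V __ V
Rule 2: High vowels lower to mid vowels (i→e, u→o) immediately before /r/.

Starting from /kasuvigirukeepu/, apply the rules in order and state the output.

Rule 1 (intervocalic voicing): /k/ is a voiceless stop between vowels /u/ and /e/, so it voices to [g]. /p/ is a voiceless stop between vowels /e/ and /u/, so it voices to [b]. /kasuvigirukeepu/ → kasuvigirugeebu.
Rule 2 (pre-rhotic lowering): /i/ is a high vowel immediately before /r/, so it lowers to [e]. /kasuvigirugeebu/ → kasuvigerugeebu.

kasuvigerugeebu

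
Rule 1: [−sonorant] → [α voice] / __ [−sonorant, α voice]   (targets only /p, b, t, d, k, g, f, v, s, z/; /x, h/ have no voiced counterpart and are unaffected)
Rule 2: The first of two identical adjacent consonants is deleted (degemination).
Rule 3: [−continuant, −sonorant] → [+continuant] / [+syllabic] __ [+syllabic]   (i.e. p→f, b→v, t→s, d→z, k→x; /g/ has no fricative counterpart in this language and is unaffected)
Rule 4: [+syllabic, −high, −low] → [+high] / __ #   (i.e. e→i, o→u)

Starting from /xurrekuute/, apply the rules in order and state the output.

xurexuusi

Rule 1 (regressive voicing assimilation): no segment meets the environment; /xurrekuute/ is unchanged.
Rule 2 (degemination): /rr/ is a geminate; the first /r/ deletes. /xurrekuute/ → xurekuute.
Rule 3 (intervocalic spirantization): /k/ is a stop between vowels /e/ and /u/, so it spirantizes to the fricative [x]. /t/ is a stop between vowels /u/ and /e/, so it spirantizes to the fricative [s]. /xurekuute/ → xurexuuse.
Rule 4 (final vowel raising): /e/ is a mid vowel in word-final position, so it raises to [i]. /xurexuuse/ → xurexuusi.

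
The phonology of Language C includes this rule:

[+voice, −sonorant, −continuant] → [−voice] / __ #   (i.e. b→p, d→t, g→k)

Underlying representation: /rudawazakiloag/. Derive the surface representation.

rudawazakiloak

/g/ is a voiced stop in word-final position, so it devoices to [k].
The other instance of /d/ does not occur in the required environment and remains unchanged.
Surface form: [rudawazakiloak].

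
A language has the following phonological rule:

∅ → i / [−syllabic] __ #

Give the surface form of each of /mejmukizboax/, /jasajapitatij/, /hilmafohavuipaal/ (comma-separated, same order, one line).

/mejmukizboax/: the form ends in the consonant /x/, so [i] is inserted word-finally. → [mejmukizboaxi].
/jasajapitatij/: the form ends in the consonant /j/, so [i] is inserted word-finally. → [jasajapitatiji].
/hilmafohavuipaal/: the form ends in the consonant /l/, so [i] is inserted word-finally. → [hilmafohavuipaali].

mejmukizboaxi, jasajapitatiji, hilmafohavuipaali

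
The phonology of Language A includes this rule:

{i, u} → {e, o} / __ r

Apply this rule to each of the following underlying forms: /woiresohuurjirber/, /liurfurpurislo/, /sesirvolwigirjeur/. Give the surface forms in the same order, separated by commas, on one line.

woeresohuorjerber, liorforporislo, seservolwigerjeor

/woiresohuurjirber/: /i/ is a high vowel immediately before /r/, so it lowers to [e]. /u/ is a high vowel immediately before /r/, so it lowers to [o]. /i/ is a high vowel immediately before /r/, so it lowers to [e]. → [woeresohuorjerber].
/liurfurpurislo/: /u/ is a high vowel immediately before /r/, so it lowers to [o]. /u/ is a high vowel immediately before /r/, so it lowers to [o]. /u/ is a high vowel immediately before /r/, so it lowers to [o]. → [liorforporislo].
/sesirvolwigirjeur/: /i/ is a high vowel immediately before /r/, so it lowers to [e]. /i/ is a high vowel immediately before /r/, so it lowers to [e]. /u/ is a high vowel immediately before /r/, so it lowers to [o]. → [seservolwigerjeor].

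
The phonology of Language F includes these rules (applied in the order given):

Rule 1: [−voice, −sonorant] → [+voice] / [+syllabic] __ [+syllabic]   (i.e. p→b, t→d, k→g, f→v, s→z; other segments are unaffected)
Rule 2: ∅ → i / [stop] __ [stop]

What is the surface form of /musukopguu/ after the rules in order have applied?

muzugopiguu

Rule 1 (intervocalic voicing): /s/ is a voiceless obstruent between vowels /u/ and /u/, so it voices to [z]. /k/ is a voiceless obstruent between vowels /u/ and /o/, so it voices to [g]. /musukopguu/ → muzugopguu.
Rule 2 (stop-cluster i-epenthesis): /p/ and /g/ form a stop–stop cluster, so [i] is inserted between them. /muzugopguu/ → muzugopiguu.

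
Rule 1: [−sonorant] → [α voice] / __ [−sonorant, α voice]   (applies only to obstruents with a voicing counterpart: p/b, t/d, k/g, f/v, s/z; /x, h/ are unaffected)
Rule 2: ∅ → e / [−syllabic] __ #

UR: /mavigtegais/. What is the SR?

Rule 1 (regressive voicing assimilation): /g/ precedes the voiceless obstruent /t/, so it devoices to [k] by assimilation. /mavigtegais/ → maviktegais.
Rule 2 (final e-epenthesis): the form ends in the consonant /s/, so [e] is inserted word-finally. /maviktegais/ → maviktegaise.

maviktegaise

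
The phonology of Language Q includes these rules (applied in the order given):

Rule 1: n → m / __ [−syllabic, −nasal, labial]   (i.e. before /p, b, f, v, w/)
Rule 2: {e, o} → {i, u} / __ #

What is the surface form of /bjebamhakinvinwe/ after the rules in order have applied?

bjebamhakimvimwi

Rule 1 (nasal place assimilation): /n/ precedes the labial consonant /v/, so it assimilates in place to [m]. /n/ precedes the labial consonant /w/, so it assimilates in place to [m]. /bjebamhakinvinwe/ → bjebamhakimvimwe.
Rule 2 (final vowel raising): /e/ is a mid vowel in word-final position, so it raises to [i]. /bjebamhakimvimwe/ → bjebamhakimvimwi.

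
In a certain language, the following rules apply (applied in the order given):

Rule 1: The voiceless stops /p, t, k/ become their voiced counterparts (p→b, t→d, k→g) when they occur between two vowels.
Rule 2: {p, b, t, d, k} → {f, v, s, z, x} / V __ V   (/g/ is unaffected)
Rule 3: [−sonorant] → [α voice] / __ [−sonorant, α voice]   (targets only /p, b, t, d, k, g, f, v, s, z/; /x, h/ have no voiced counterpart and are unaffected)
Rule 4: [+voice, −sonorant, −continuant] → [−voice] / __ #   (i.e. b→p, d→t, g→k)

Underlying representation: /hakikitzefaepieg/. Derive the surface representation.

Rule 1 (intervocalic voicing): /k/ is a voiceless stop between vowels /a/ and /i/, so it voices to [g]. /k/ is a voiceless stop between vowels /i/ and /i/, so it voices to [g]. /p/ is a voiceless stop between vowels /e/ and /i/, so it voices to [b]. /hakikitzefaepieg/ → hagigitzefaebieg.
Rule 2 (intervocalic spirantization): /b/ is a stop between vowels /e/ and /i/, so it spirantizes to the fricative [v]. /hagigitzefaebieg/ → hagigitzefaevieg.
Rule 3 (regressive voicing assimilation): /t/ precedes the voiced obstruent /z/, so it voices to [d] by assimilation. /hagigitzefaevieg/ → hagigidzefaevieg.
Rule 4 (final devoicing): /g/ is a voiced stop in word-final position, so it devoices to [k]. /hagigidzefaevieg/ → hagigidzefaeviek.

hagigidzefaeviek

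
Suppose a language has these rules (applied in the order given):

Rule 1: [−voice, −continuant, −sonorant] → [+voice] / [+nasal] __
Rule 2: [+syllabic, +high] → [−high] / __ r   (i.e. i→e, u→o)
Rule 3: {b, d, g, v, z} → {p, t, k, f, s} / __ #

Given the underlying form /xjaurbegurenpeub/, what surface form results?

Rule 1 (post-nasal voicing): /p/ is a voiceless stop immediately after the nasal /n/, so it voices to [b]. /xjaurbegurenpeub/ → xjaurbegurenbeub.
Rule 2 (pre-rhotic lowering): /u/ is a high vowel immediately before /r/, so it lowers to [o]. /u/ is a high vowel immediately before /r/, so it lowers to [o]. /xjaurbegurenbeub/ → xjaorbegorenbeub.
Rule 3 (final devoicing): /b/ is a voiced obstruent in word-final position, so it devoices to [p]. /xjaorbegorenbeub/ → xjaorbegorenbeup.

xjaorbegorenbeup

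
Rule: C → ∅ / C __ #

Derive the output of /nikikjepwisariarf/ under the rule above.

/f/ is the second consonant of a word-final cluster /rf/, so it deletes.
The other instances of /n/, /k/, /j/, /p/, /w/, /s/, /r/ do not occur in the required environment and remain unchanged.
Surface form: [nikikjepwisariar].

nikikjepwisariar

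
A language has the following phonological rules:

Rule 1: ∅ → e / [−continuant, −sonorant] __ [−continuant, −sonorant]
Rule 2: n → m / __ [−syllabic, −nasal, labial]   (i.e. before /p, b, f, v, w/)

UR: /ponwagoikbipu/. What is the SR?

pomwagoikebipu

Rule 1 (stop-cluster e-epenthesis): /k/ and /b/ form a stop–stop cluster, so [e] is inserted between them. /ponwagoikbipu/ → ponwagoikebipu.
Rule 2 (nasal place assimilation): /n/ precedes the labial consonant /w/, so it assimilates in place to [m]. /ponwagoikebipu/ → pomwagoikebipu.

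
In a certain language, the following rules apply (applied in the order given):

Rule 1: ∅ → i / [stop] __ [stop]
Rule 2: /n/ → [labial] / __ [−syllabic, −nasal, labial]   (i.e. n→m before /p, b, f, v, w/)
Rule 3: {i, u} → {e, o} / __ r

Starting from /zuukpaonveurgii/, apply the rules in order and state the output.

Rule 1 (stop-cluster i-epenthesis): /k/ and /p/ form a stop–stop cluster, so [i] is inserted between them. /zuukpaonveurgii/ → zuukipaonveurgii.
Rule 2 (nasal place assimilation): /n/ precedes the labial consonant /v/, so it assimilates in place to [m]. /zuukipaonveurgii/ → zuukipaomveurgii.
Rule 3 (pre-rhotic lowering): /u/ is a high vowel immediately before /r/, so it lowers to [o]. /zuukipaomveurgii/ → zuukipaomveorgii.

zuukipaomveorgii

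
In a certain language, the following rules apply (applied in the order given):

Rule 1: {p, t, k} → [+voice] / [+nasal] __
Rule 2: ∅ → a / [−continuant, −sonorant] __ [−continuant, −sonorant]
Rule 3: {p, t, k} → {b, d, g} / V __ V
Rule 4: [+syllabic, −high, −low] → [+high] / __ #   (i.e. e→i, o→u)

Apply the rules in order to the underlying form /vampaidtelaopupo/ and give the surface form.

Rule 1 (post-nasal voicing): /p/ is a voiceless stop immediately after the nasal /m/, so it voices to [b]. /vampaidtelaopupo/ → vambaidtelaopupo.
Rule 2 (stop-cluster a-epenthesis): /d/ and /t/ form a stop–stop cluster, so [a] is inserted between them. /vambaidtelaopupo/ → vambaidatelaopupo.
Rule 3 (intervocalic voicing): /t/ is a voiceless stop between vowels /a/ and /e/, so it voices to [d]. /p/ is a voiceless stop between vowels /o/ and /u/, so it voices to [b]. /p/ is a voiceless stop between vowels /u/ and /o/, so it voices to [b]. /vambaidatelaopupo/ → vambaidadelaobubo.
Rule 4 (final vowel raising): /o/ is a mid vowel in word-final position, so it raises to [u]. /vambaidadelaobubo/ → vambaidadelaobubu.

vambaidadelaobubu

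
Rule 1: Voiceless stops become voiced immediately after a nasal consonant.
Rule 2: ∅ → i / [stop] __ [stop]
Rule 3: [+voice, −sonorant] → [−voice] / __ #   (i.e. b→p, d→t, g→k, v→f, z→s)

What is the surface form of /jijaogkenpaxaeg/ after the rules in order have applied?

jijaogikenbaxaek

Rule 1 (post-nasal voicing): /p/ is a voiceless stop immediately after the nasal /n/, so it voices to [b]. /jijaogkenpaxaeg/ → jijaogkenbaxaeg.
Rule 2 (stop-cluster i-epenthesis): /g/ and /k/ form a stop–stop cluster, so [i] is inserted between them. /jijaogkenbaxaeg/ → jijaogikenbaxaeg.
Rule 3 (final devoicing): /g/ is a voiced obstruent in word-final position, so it devoices to [k]. /jijaogikenbaxaeg/ → jijaogikenbaxaek.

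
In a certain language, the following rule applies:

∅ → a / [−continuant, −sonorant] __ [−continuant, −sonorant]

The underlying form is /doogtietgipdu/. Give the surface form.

doogatietagipadu

/g/ and /t/ form a stop–stop cluster, so [a] is inserted between them.
/t/ and /g/ form a stop–stop cluster, so [a] is inserted between them.
/p/ and /d/ form a stop–stop cluster, so [a] is inserted between them.
Surface form: [doogatietagipadu].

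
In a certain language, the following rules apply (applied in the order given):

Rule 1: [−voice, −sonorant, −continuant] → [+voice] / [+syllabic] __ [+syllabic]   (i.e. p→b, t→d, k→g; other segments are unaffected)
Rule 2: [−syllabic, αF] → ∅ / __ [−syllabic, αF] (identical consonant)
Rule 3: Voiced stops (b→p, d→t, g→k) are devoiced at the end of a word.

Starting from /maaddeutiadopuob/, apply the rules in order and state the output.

maadeudiadobuop

Rule 1 (intervocalic voicing): /t/ is a voiceless stop between vowels /u/ and /i/, so it voices to [d]. /p/ is a voiceless stop between vowels /o/ and /u/, so it voices to [b]. /maaddeutiadopuob/ → maaddeudiadobuob.
Rule 2 (degemination): /dd/ is a geminate; the first /d/ deletes. /maaddeudiadobuob/ → maadeudiadobuob.
Rule 3 (final devoicing): /b/ is a voiced stop in word-final position, so it devoices to [p]. /maadeudiadobuob/ → maadeudiadobuop.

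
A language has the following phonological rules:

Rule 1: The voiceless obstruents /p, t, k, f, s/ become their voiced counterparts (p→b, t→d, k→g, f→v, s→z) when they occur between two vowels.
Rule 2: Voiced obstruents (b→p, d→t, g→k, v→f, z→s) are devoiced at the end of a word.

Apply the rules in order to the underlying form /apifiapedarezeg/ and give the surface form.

Rule 1 (intervocalic voicing): /p/ is a voiceless obstruent between vowels /a/ and /i/, so it voices to [b]. /f/ is a voiceless obstruent between vowels /i/ and /i/, so it voices to [v]. /p/ is a voiceless obstruent between vowels /a/ and /e/, so it voices to [b]. /apifiapedarezeg/ → abiviabedarezeg.
Rule 2 (final devoicing): /g/ is a voiced obstruent in word-final position, so it devoices to [k]. /abiviabedarezeg/ → abiviabedarezek.

abiviabedarezek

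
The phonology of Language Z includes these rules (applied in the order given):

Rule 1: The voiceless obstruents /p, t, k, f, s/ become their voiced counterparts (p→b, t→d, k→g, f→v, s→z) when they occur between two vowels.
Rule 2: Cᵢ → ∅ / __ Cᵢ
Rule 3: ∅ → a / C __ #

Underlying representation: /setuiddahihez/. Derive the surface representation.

seduidahiheza

Rule 1 (intervocalic voicing): /t/ is a voiceless obstruent between vowels /e/ and /u/, so it voices to [d]. /setuiddahihez/ → seduiddahihez.
Rule 2 (degemination): /dd/ is a geminate; the first /d/ deletes. /seduiddahihez/ → seduidahihez.
Rule 3 (final a-epenthesis): the form ends in the consonant /z/, so [a] is inserted word-finally. /seduidahihez/ → seduidahiheza.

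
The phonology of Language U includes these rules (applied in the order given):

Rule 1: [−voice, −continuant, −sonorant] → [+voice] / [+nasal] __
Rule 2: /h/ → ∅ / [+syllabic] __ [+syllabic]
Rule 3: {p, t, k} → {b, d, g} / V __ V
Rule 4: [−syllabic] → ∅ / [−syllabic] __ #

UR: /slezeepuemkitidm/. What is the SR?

slezeebuemgidid

Rule 1 (post-nasal voicing): /k/ is a voiceless stop immediately after the nasal /m/, so it voices to [g]. /slezeepuemkitidm/ → slezeepuemgitidm.
Rule 2 (intervocalic h-deletion): no segment meets the environment; /slezeepuemgitidm/ is unchanged.
Rule 3 (intervocalic voicing): /p/ is a voiceless stop between vowels /e/ and /u/, so it voices to [b]. /t/ is a voiceless stop between vowels /i/ and /i/, so it voices to [d]. /slezeepuemgitidm/ → slezeebuemgididm.
Rule 4 (final cluster simplification): /m/ is the second consonant of a word-final cluster /dm/, so it deletes. /slezeebuemgididm/ → slezeebuemgidid.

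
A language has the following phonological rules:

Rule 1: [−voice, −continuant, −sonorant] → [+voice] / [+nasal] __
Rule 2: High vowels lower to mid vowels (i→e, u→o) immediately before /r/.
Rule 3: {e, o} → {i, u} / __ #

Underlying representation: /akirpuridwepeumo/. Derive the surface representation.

akerporidwepeumu

Rule 1 (post-nasal voicing): no segment meets the environment; /akirpuridwepeumo/ is unchanged.
Rule 2 (pre-rhotic lowering): /i/ is a high vowel immediately before /r/, so it lowers to [e]. /u/ is a high vowel immediately before /r/, so it lowers to [o]. /akirpuridwepeumo/ → akerporidwepeumo.
Rule 3 (final vowel raising): /o/ is a mid vowel in word-final position, so it raises to [u]. /akerporidwepeumo/ → akerporidwepeumu.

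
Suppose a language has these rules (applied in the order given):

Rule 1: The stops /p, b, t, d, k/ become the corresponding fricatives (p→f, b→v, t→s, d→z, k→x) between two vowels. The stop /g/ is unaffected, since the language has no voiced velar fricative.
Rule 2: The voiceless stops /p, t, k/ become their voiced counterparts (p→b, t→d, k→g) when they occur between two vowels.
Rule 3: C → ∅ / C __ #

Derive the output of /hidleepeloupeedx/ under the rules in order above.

hidleefeloufeed

Rule 1 (intervocalic spirantization): /p/ is a stop between vowels /e/ and /e/, so it spirantizes to the fricative [f]. /p/ is a stop between vowels /u/ and /e/, so it spirantizes to the fricative [f]. /hidleepeloupeedx/ → hidleefeloufeedx.
Rule 2 (intervocalic voicing): no segment meets the environment; /hidleefeloufeedx/ is unchanged.
Rule 3 (final cluster simplification): /x/ is the second consonant of a word-final cluster /dx/, so it deletes. /hidleefeloufeedx/ → hidleefeloufeed.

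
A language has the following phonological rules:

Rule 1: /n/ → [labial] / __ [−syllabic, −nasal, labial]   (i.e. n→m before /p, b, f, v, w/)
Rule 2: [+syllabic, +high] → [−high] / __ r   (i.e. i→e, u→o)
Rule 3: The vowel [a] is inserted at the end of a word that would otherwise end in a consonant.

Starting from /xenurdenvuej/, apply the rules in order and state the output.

xenordemvueja

Rule 1 (nasal place assimilation): /n/ precedes the labial consonant /v/, so it assimilates in place to [m]. /xenurdenvuej/ → xenurdemvuej.
Rule 2 (pre-rhotic lowering): /u/ is a high vowel immediately before /r/, so it lowers to [o]. /xenurdemvuej/ → xenordemvuej.
Rule 3 (final a-epenthesis): the form ends in the consonant /j/, so [a] is inserted word-finally. /xenordemvuej/ → xenordemvueja.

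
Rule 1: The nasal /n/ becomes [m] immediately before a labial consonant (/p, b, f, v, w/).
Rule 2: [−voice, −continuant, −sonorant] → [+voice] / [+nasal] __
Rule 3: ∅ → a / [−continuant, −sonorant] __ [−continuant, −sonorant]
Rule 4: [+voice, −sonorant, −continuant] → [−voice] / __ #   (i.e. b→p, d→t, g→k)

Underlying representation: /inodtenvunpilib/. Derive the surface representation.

inodatemvumbilip

Rule 1 (nasal place assimilation): /n/ precedes the labial consonant /v/, so it assimilates in place to [m]. /n/ precedes the labial consonant /p/, so it assimilates in place to [m]. /inodtenvunpilib/ → inodtemvumpilib.
Rule 2 (post-nasal voicing): /p/ is a voiceless stop immediately after the nasal /m/, so it voices to [b]. /inodtemvumpilib/ → inodtemvumbilib.
Rule 3 (stop-cluster a-epenthesis): /d/ and /t/ form a stop–stop cluster, so [a] is inserted between them. /inodtemvumbilib/ → inodatemvumbilib.
Rule 4 (final devoicing): /b/ is a voiced stop in word-final position, so it devoices to [p]. /inodatemvumbilib/ → inodatemvumbilip.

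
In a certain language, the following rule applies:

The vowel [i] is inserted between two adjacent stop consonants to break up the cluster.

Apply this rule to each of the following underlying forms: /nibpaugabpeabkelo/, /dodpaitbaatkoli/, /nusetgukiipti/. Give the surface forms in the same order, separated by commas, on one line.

nibipaugabipeabikelo, dodipaitibaatikoli, nusetigukiipiti

/nibpaugabpeabkelo/: /b/ and /p/ form a stop–stop cluster, so [i] is inserted between them. /b/ and /p/ form a stop–stop cluster, so [i] is inserted between them. /b/ and /k/ form a stop–stop cluster, so [i] is inserted between them. → [nibipaugabipeabikelo].
/dodpaitbaatkoli/: /d/ and /p/ form a stop–stop cluster, so [i] is inserted between them. /t/ and /b/ form a stop–stop cluster, so [i] is inserted between them. /t/ and /k/ form a stop–stop cluster, so [i] is inserted between them. → [dodipaitibaatikoli].
/nusetgukiipti/: /t/ and /g/ form a stop–stop cluster, so [i] is inserted between them. /p/ and /t/ form a stop–stop cluster, so [i] is inserted between them. → [nusetigukiipiti].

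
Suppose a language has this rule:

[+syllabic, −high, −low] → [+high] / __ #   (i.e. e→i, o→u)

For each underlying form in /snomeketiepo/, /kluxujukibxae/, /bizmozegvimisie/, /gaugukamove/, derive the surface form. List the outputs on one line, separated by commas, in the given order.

/snomeketiepo/: /o/ is a mid vowel in word-final position, so it raises to [u]. → [snomeketiepu].
/kluxujukibxae/: /e/ is a mid vowel in word-final position, so it raises to [i]. → [kluxujukibxai].
/bizmozegvimisie/: /e/ is a mid vowel in word-final position, so it raises to [i]. → [bizmozegvimisii].
/gaugukamove/: /e/ is a mid vowel in word-final position, so it raises to [i]. → [gaugukamovi].

snomeketiepu, kluxujukibxai, bizmozegvimisii, gaugukamovi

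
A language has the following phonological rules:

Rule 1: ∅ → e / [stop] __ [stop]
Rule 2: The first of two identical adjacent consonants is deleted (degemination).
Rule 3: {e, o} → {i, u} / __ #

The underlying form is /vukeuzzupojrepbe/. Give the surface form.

vukeuzupojrepebi

Rule 1 (stop-cluster e-epenthesis): /p/ and /b/ form a stop–stop cluster, so [e] is inserted between them. /vukeuzzupojrepbe/ → vukeuzzupojrepebe.
Rule 2 (degemination): /zz/ is a geminate; the first /z/ deletes. /vukeuzzupojrepebe/ → vukeuzupojrepebe.
Rule 3 (final vowel raising): /e/ is a mid vowel in word-final position, so it raises to [i]. /vukeuzupojrepebe/ → vukeuzupojrepebi.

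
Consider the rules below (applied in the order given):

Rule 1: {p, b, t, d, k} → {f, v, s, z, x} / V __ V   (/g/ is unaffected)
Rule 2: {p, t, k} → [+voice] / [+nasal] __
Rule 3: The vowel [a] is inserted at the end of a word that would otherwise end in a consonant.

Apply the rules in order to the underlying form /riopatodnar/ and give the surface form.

riofasodnara

Rule 1 (intervocalic spirantization): /p/ is a stop between vowels /o/ and /a/, so it spirantizes to the fricative [f]. /t/ is a stop between vowels /a/ and /o/, so it spirantizes to the fricative [s]. /riopatodnar/ → riofasodnar.
Rule 2 (post-nasal voicing): no segment meets the environment; /riofasodnar/ is unchanged.
Rule 3 (final a-epenthesis): the form ends in the consonant /r/, so [a] is inserted word-finally. /riofasodnar/ → riofasodnara.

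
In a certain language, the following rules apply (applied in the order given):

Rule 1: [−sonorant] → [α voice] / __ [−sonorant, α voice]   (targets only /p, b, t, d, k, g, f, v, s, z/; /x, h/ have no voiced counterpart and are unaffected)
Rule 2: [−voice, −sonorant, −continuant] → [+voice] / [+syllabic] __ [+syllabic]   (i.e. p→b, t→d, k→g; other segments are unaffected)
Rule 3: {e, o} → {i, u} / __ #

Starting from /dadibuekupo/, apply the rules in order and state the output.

dadibuegubu

Rule 1 (regressive voicing assimilation): no segment meets the environment; /dadibuekupo/ is unchanged.
Rule 2 (intervocalic voicing): /k/ is a voiceless stop between vowels /e/ and /u/, so it voices to [g]. /p/ is a voiceless stop between vowels /u/ and /o/, so it voices to [b]. /dadibuekupo/ → dadibuegubo.
Rule 3 (final vowel raising): /o/ is a mid vowel in word-final position, so it raises to [u]. /dadibuegubo/ → dadibuegubu.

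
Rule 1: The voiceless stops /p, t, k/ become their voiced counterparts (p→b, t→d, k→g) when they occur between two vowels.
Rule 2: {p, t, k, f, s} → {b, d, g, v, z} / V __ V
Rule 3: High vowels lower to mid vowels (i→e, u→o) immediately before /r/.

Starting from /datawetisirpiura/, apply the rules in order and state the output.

Rule 1 (intervocalic voicing): /t/ is a voiceless stop between vowels /a/ and /a/, so it voices to [d]. /t/ is a voiceless stop between vowels /e/ and /i/, so it voices to [d]. /datawetisirpiura/ → dadawedisirpiura.
Rule 2 (intervocalic voicing): /s/ is a voiceless obstruent between vowels /i/ and /i/, so it voices to [z]. /dadawedisirpiura/ → dadawedizirpiura.
Rule 3 (pre-rhotic lowering): /i/ is a high vowel immediately before /r/, so it lowers to [e]. /u/ is a high vowel immediately before /r/, so it lowers to [o]. /dadawedizirpiura/ → dadawedizerpiora.

dadawedizerpiora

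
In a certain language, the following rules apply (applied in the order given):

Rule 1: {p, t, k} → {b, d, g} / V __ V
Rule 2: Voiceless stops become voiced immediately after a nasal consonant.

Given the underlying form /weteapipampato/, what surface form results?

Rule 1 (intervocalic voicing): /t/ is a voiceless stop between vowels /e/ and /e/, so it voices to [d]. /p/ is a voiceless stop between vowels /a/ and /i/, so it voices to [b]. /p/ is a voiceless stop between vowels /i/ and /a/, so it voices to [b]. /t/ is a voiceless stop between vowels /a/ and /o/, so it voices to [d]. /weteapipampato/ → wedeabibampado.
Rule 2 (post-nasal voicing): /p/ is a voiceless stop immediately after the nasal /m/, so it voices to [b]. /wedeabibampado/ → wedeabibambado.

wedeabibambado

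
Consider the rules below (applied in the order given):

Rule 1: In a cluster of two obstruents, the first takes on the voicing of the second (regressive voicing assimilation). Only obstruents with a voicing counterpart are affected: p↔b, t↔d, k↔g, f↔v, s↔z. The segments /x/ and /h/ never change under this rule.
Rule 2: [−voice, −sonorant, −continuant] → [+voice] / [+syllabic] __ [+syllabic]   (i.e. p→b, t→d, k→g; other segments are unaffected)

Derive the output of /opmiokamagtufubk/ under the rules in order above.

opmiogamaktufupk

Rule 1 (regressive voicing assimilation): /g/ precedes the voiceless obstruent /t/, so it devoices to [k] by assimilation. /b/ precedes the voiceless obstruent /k/, so it devoices to [p] by assimilation. /opmiokamagtufubk/ → opmiokamaktufupk.
Rule 2 (intervocalic voicing): /k/ is a voiceless stop between vowels /o/ and /a/, so it voices to [g]. /opmiokamaktufupk/ → opmiogamaktufupk.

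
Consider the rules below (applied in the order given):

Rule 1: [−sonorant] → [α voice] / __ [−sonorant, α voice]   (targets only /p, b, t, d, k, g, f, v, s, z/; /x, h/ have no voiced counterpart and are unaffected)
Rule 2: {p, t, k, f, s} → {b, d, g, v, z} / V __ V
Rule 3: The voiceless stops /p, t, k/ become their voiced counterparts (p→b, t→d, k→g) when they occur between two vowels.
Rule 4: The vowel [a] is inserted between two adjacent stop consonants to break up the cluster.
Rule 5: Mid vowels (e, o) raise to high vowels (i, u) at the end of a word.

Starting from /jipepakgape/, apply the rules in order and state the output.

jibebagagabi

Rule 1 (regressive voicing assimilation): /k/ precedes the voiced obstruent /g/, so it voices to [g] by assimilation. /jipepakgape/ → jipepaggape.
Rule 2 (intervocalic voicing): /p/ is a voiceless obstruent between vowels /i/ and /e/, so it voices to [b]. /p/ is a voiceless obstruent between vowels /e/ and /a/, so it voices to [b]. /p/ is a voiceless obstruent between vowels /a/ and /e/, so it voices to [b]. /jipepaggape/ → jibebaggabe.
Rule 3 (intervocalic voicing): no segment meets the environment; /jibebaggabe/ is unchanged.
Rule 4 (stop-cluster a-epenthesis): /g/ and /g/ form a stop–stop cluster, so [a] is inserted between them. /jibebaggabe/ → jibebagagabe.
Rule 5 (final vowel raising): /e/ is a mid vowel in word-final position, so it raises to [i]. /jibebagagabe/ → jibebagagabi.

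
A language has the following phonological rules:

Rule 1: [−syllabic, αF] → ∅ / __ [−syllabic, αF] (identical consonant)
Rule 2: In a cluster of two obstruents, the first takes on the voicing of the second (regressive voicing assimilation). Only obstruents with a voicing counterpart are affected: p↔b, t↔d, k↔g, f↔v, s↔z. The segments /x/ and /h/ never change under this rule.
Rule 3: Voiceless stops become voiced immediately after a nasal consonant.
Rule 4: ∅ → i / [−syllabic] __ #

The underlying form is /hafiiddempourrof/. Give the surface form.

Rule 1 (degemination): /dd/ is a geminate; the first /d/ deletes. /rr/ is a geminate; the first /r/ deletes. /hafiiddempourrof/ → hafiidempourof.
Rule 2 (regressive voicing assimilation): no segment meets the environment; /hafiidempourof/ is unchanged.
Rule 3 (post-nasal voicing): /p/ is a voiceless stop immediately after the nasal /m/, so it voices to [b]. /hafiidempourof/ → hafiidembourof.
Rule 4 (final i-epenthesis): the form ends in the consonant /f/, so [i] is inserted word-finally. /hafiidembourof/ → hafiidembourofi.

hafiidembourofi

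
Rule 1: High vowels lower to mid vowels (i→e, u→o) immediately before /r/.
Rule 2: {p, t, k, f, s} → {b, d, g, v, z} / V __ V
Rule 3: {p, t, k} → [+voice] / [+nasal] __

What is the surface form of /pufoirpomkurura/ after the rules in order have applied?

puvoerpomgorora

Rule 1 (pre-rhotic lowering): /i/ is a high vowel immediately before /r/, so it lowers to [e]. /u/ is a high vowel immediately before /r/, so it lowers to [o]. /u/ is a high vowel immediately before /r/, so it lowers to [o]. /pufoirpomkurura/ → pufoerpomkorora.
Rule 2 (intervocalic voicing): /f/ is a voiceless obstruent between vowels /u/ and /o/, so it voices to [v]. /pufoerpomkorora/ → puvoerpomkorora.
Rule 3 (post-nasal voicing): /k/ is a voiceless stop immediately after the nasal /m/, so it voices to [g]. /puvoerpomkorora/ → puvoerpomgorora.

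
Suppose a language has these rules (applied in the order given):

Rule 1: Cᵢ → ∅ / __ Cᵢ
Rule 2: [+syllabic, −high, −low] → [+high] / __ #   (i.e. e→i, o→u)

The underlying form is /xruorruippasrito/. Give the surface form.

xruoruipasritu

Rule 1 (degemination): /rr/ is a geminate; the first /r/ deletes. /pp/ is a geminate; the first /p/ deletes. /xruorruippasrito/ → xruoruipasrito.
Rule 2 (final vowel raising): /o/ is a mid vowel in word-final position, so it raises to [u]. /xruoruipasrito/ → xruoruipasritu.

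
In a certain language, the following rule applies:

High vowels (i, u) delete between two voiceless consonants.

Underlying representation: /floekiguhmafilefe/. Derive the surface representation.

floekiguhmafilefe

No segment of /floekiguhmafilefe/ meets the structural description of the rule, so the form surfaces unchanged.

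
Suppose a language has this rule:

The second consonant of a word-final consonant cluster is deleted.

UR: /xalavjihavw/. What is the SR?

xalavjihav

/w/ is the second consonant of a word-final cluster /vw/, so it deletes.
The other instances of /x/, /l/, /v/, /j/, /h/ do not occur in the required environment and remain unchanged.
Surface form: [xalavjihav].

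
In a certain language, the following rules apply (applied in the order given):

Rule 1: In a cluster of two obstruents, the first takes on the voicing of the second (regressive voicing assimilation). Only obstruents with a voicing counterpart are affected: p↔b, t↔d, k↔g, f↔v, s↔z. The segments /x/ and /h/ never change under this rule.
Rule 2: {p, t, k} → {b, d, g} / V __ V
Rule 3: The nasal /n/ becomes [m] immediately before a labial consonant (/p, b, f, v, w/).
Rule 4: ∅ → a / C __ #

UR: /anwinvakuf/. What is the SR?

Rule 1 (regressive voicing assimilation): no segment meets the environment; /anwinvakuf/ is unchanged.
Rule 2 (intervocalic voicing): /k/ is a voiceless stop between vowels /a/ and /u/, so it voices to [g]. /anwinvakuf/ → anwinvaguf.
Rule 3 (nasal place assimilation): /n/ precedes the labial consonant /w/, so it assimilates in place to [m]. /n/ precedes the labial consonant /v/, so it assimilates in place to [m]. /anwinvaguf/ → amwimvaguf.
Rule 4 (final a-epenthesis): the form ends in the consonant /f/, so [a] is inserted word-finally. /amwimvaguf/ → amwimvagufa.

amwimvagufa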